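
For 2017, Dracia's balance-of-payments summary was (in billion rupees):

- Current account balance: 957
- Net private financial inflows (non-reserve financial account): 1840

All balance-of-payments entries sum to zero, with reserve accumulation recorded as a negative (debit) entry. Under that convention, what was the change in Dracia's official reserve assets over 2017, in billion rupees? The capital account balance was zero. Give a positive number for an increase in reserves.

Official reserve transactions balance = -(957 + 1840) = -2797
An accumulation of reserves is recorded as a debit (negative entry), so the change in the stock of reserves is the negative of that balance.
Change in official reserves = -(-2797) = 2797

2797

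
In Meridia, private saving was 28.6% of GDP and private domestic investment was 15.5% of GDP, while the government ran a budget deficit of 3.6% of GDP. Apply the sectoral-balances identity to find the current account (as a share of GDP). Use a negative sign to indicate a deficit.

9.5

By the sectoral-balances identity, CA = (S_private - I) + (T - G).
Private balance = 28.6 - 15.5 = 13.1
Government balance (T - G) = -3.6
CA = 13.1 + (-3.6) = 9.5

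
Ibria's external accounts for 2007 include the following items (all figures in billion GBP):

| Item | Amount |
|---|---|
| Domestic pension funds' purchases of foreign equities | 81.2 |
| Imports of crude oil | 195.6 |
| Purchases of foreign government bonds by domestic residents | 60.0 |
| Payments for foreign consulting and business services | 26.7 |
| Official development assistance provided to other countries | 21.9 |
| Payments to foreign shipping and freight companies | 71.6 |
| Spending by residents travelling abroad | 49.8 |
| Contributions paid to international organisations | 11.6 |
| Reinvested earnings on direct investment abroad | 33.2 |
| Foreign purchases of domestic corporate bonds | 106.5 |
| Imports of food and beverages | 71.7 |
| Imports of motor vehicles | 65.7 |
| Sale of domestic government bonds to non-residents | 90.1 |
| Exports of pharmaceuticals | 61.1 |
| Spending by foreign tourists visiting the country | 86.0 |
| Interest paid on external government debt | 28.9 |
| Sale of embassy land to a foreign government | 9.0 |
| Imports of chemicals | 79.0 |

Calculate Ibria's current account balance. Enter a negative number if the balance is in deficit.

-442.2

Goods: -79.0 - 195.6 - 71.7 + 61.1 - 65.7 = -350.9
Services: -26.7 - 71.6 + 86.0 - 49.8 = -62.1
Primary income: 33.2 - 28.9 = 4.3
Secondary income: -11.6 - 21.9 = -33.5
Current account = (-350.9) + (-62.1) + 4.3 + (-33.5) = -442.2
(Excluded from the current account — financial account: domestic pension funds' purchases of foreign equities 81.2, purchases of foreign government bonds by domestic residents 60.0, foreign purchases of domestic corporate bonds 106.5, sale of domestic government bonds to non-residents 90.1; capital account: sale of embassy land to a foreign government 9.0.)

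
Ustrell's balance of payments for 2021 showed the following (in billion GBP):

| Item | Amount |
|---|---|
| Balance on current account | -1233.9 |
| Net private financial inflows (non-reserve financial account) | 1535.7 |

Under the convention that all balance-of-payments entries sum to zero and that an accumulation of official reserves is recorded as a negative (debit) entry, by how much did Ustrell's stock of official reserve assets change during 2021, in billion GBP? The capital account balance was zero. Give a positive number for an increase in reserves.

Official reserve transactions balance = -((-1233.9) + 1535.7) = -301.8
An accumulation of reserves is recorded as a debit (negative entry), so the change in the stock of reserves is the negative of that balance.
Change in official reserves = -(-301.8) = 301.8

301.8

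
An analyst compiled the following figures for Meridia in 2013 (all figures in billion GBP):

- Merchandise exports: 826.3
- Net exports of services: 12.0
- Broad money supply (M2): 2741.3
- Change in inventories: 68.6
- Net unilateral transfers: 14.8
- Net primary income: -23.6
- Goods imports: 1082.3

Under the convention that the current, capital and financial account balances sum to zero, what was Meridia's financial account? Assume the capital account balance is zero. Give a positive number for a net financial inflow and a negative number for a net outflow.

Goods balance = 826.3 - 1082.3 = -256.0
Services balance = 12.0
Trade balance (goods + services) = -256.0 + 12.0 = -244.0
Net primary income = -23.6
Net secondary income = 14.8
Current account = -244.0 + (-23.6) + 14.8 = -252.8
Financial account = -(-252.8) = 252.8

252.8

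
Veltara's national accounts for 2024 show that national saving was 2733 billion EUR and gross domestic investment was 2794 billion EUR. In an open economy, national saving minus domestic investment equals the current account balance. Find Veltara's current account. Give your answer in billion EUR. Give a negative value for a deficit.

CA = S - I = 2733 - 2794 = -61

-61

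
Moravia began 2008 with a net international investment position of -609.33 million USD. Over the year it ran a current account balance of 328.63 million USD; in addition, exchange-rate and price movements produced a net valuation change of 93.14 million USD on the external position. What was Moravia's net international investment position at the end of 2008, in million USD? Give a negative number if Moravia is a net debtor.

Change in NIIP = current account + net valuation change = 328.63 + 93.14 = 421.77
End-of-year NIIP = -609.33 + 421.77 = -187.56

-187.56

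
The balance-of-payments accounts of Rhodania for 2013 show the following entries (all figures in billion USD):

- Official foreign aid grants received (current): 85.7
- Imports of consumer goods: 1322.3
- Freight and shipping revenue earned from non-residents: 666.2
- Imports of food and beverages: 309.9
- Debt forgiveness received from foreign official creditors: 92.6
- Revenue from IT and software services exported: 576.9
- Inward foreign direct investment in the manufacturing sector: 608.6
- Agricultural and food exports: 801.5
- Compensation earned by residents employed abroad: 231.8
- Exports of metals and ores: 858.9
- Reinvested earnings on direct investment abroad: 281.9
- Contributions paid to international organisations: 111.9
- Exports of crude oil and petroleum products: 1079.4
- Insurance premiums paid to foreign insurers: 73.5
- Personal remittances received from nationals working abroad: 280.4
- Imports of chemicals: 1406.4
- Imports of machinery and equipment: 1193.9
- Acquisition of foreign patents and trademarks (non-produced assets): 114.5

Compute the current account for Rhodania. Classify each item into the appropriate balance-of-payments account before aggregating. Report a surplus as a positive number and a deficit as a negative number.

Goods: 801.5 - 1322.3 - 1193.9 + 858.9 - 1406.4 - 309.9 + 1079.4 = -1492.7
Services: 576.9 - 73.5 + 666.2 = 1169.6
Primary income: 281.9 + 231.8 = 513.7
Secondary income: -111.9 + 85.7 + 280.4 = 254.2
Current account = (-1492.7) + 1169.6 + 513.7 + 254.2 = 444.8
(Excluded from the current account — capital account: debt forgiveness received from foreign official creditors 92.6, acquisition of foreign patents and trademarks (non-produced assets) 114.5; financial account: inward foreign direct investment in the manufacturing sector 608.6.)

444.8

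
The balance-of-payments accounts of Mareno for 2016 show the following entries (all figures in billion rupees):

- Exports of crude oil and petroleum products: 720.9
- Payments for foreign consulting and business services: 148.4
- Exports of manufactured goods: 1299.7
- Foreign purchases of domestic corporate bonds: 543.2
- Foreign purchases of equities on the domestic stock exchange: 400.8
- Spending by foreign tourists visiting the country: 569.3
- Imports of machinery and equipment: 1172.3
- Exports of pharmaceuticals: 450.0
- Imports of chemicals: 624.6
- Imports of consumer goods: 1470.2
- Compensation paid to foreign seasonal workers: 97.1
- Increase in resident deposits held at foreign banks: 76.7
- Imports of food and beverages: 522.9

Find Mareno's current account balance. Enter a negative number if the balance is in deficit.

-995.6

Goods: 450.0 - 1172.3 - 1470.2 - 624.6 + 720.9 - 522.9 + 1299.7 = -1319.4
Services: 569.3 - 148.4 = 420.9
Primary income: -97.1
Current account = (-1319.4) + 420.9 + (-97.1) = -995.6
(Excluded from the current account — financial account: foreign purchases of domestic corporate bonds 543.2, foreign purchases of equities on the domestic stock exchange 400.8, increase in resident deposits held at foreign banks 76.7.)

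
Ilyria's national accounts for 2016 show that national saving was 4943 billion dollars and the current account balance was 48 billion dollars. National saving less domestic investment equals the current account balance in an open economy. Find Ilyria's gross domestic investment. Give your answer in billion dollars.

I = S - CA = 4943 - 48 = 4895

4895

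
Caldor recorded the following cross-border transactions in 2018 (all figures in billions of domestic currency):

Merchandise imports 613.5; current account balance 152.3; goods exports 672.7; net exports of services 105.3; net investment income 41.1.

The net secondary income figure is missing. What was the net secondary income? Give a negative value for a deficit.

Current account = goods balance + services balance + net primary income + net secondary income
Sum of the known components = 205.6
Net secondary income = CA - (known components) = 152.3 - 205.6 = -53.3

-53.3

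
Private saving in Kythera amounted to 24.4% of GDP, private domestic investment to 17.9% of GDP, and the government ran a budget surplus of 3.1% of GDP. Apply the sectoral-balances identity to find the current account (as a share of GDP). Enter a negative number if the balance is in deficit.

By the sectoral-balances identity, CA = (S_private - I) + (T - G).
Private balance = 24.4 - 17.9 = 6.5
Government balance (T - G) = 3.1
CA = 6.5 + 3.1 = 9.6

9.6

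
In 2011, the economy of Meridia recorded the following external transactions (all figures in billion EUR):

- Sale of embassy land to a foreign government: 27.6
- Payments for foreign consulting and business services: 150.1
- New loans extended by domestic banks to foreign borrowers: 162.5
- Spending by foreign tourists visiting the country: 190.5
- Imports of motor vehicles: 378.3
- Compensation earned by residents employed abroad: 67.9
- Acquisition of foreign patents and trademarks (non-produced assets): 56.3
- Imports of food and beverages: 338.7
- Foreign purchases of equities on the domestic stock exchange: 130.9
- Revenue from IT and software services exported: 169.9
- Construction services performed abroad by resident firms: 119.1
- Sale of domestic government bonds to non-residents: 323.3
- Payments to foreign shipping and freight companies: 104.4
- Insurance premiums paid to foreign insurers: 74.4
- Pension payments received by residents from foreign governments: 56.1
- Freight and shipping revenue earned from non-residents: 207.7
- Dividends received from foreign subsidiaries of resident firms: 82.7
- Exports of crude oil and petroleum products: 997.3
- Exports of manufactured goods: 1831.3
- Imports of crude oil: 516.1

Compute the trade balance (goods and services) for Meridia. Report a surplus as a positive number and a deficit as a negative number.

Goods: -378.3 - 516.1 + 1831.3 - 338.7 + 997.3 = 1595.5
Services: 169.9 + 207.7 - 74.4 + 119.1 - 150.1 - 104.4 + 190.5 = 358.3
Trade balance = 1595.5 + 358.3 = 1953.8
(Excluded from the trade balance — capital account: sale of embassy land to a foreign government 27.6, acquisition of foreign patents and trademarks (non-produced assets) 56.3; financial account: new loans extended by domestic banks to foreign borrowers 162.5, foreign purchases of equities on the domestic stock exchange 130.9, sale of domestic government bonds to non-residents 323.3; primary income: compensation earned by residents employed abroad 67.9, dividends received from foreign subsidiaries of resident firms 82.7; secondary income: pension payments received by residents from foreign governments 56.1.)

1953.8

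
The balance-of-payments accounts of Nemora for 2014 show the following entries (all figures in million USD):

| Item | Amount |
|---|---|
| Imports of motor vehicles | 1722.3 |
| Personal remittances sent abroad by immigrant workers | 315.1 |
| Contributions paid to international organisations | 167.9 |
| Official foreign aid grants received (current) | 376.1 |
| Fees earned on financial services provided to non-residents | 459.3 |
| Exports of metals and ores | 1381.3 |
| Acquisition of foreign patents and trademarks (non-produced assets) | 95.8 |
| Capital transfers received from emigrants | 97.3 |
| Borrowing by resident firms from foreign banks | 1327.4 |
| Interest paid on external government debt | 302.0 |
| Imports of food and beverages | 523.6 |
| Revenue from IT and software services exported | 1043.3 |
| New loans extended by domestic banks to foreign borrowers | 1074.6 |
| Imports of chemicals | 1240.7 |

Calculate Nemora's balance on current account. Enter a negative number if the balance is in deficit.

Goods: -1240.7 - 1722.3 + 1381.3 - 523.6 = -2105.3
Services: 459.3 + 1043.3 = 1502.6
Primary income: -302.0
Secondary income: -167.9 - 315.1 + 376.1 = -106.9
Current account = (-2105.3) + 1502.6 + (-302.0) + (-106.9) = -1011.6
(Excluded from the current account — capital account: acquisition of foreign patents and trademarks (non-produced assets) 95.8, capital transfers received from emigrants 97.3; financial account: borrowing by resident firms from foreign banks 1327.4, new loans extended by domestic banks to foreign borrowers 1074.6.)

-1011.6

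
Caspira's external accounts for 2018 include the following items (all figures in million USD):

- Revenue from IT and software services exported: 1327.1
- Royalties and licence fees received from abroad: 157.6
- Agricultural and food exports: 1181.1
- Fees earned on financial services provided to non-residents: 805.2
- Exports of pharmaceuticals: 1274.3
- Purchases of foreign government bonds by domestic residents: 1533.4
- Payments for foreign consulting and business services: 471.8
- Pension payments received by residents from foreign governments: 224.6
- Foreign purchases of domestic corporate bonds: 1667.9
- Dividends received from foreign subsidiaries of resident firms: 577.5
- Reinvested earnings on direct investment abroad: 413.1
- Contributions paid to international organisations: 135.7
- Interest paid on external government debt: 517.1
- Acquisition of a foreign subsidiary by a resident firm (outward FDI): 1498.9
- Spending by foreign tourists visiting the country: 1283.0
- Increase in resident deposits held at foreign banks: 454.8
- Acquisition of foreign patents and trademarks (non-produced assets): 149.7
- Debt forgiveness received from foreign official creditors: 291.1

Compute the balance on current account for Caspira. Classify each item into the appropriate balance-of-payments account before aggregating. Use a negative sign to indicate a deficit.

6118.9

Goods: 1274.3 + 1181.1 = 2455.4
Services: 805.2 - 471.8 + 1327.1 + 157.6 + 1283.0 = 3101.1
Primary income: 577.5 - 517.1 + 413.1 = 473.5
Secondary income: -135.7 + 224.6 = 88.9
Current account = 2455.4 + 3101.1 + 473.5 + 88.9 = 6118.9
(Excluded from the current account — financial account: purchases of foreign government bonds by domestic residents 1533.4, foreign purchases of domestic corporate bonds 1667.9, acquisition of a foreign subsidiary by a resident firm (outward FDI) 1498.9, increase in resident deposits held at foreign banks 454.8; capital account: acquisition of foreign patents and trademarks (non-produced assets) 149.7, debt forgiveness received from foreign official creditors 291.1.)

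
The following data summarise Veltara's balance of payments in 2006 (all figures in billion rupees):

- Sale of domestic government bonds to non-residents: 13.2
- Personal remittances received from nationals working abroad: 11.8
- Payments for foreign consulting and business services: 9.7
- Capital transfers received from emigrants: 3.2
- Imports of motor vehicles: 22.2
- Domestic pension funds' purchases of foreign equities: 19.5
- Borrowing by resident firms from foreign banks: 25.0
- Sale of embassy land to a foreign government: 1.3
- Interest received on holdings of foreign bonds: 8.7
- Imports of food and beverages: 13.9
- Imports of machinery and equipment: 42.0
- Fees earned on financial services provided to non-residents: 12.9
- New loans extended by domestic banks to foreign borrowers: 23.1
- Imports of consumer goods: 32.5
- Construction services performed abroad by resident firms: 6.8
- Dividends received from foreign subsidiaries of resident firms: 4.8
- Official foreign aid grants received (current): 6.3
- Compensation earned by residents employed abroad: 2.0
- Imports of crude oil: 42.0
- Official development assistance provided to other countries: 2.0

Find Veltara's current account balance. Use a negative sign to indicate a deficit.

-111.0

Goods: -32.5 - 42.0 - 42.0 - 22.2 - 13.9 = -152.6
Services: -9.7 + 12.9 + 6.8 = 10.0
Primary income: 4.8 + 2.0 + 8.7 = 15.5
Secondary income: -2.0 + 11.8 + 6.3 = 16.1
Current account = (-152.6) + 10.0 + 15.5 + 16.1 = -111.0
(Excluded from the current account — financial account: sale of domestic government bonds to non-residents 13.2, domestic pension funds' purchases of foreign equities 19.5, borrowing by resident firms from foreign banks 25.0, new loans extended by domestic banks to foreign borrowers 23.1; capital account: capital transfers received from emigrants 3.2, sale of embassy land to a foreign government 1.3.)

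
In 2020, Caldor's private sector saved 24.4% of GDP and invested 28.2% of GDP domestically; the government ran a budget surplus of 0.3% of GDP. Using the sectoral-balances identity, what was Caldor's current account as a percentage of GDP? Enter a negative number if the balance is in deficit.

-3.5

By the sectoral-balances identity, CA = (S_private - I) + (T - G).
Private balance = 24.4 - 28.2 = -3.8
Government balance (T - G) = 0.3
CA = -3.8 + 0.3 = -3.5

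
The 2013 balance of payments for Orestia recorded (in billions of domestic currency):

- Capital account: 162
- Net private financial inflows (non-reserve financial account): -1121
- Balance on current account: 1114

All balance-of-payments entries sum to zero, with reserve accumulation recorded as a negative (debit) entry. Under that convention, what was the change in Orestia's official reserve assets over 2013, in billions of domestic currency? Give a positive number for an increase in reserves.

155

Official reserve transactions balance = -(1114 + 162 + (-1121)) = -155
An accumulation of reserves is recorded as a debit (negative entry), so the change in the stock of reserves is the negative of that balance.
Change in official reserves = -(-155) = 155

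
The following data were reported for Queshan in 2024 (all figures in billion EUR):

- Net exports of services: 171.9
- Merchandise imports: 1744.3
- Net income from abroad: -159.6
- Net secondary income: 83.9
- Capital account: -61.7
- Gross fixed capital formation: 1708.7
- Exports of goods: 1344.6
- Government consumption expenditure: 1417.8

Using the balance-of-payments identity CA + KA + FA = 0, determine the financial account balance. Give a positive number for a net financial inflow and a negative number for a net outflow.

Goods balance = 1344.6 - 1744.3 = -399.7
Services balance = 171.9
Trade balance (goods + services) = -399.7 + 171.9 = -227.8
Net primary income = -159.6
Net secondary income = 83.9
Current account = -227.8 + (-159.6) + 83.9 = -303.5
Financial account = -(-303.5 + (-61.7)) = 365.2

365.2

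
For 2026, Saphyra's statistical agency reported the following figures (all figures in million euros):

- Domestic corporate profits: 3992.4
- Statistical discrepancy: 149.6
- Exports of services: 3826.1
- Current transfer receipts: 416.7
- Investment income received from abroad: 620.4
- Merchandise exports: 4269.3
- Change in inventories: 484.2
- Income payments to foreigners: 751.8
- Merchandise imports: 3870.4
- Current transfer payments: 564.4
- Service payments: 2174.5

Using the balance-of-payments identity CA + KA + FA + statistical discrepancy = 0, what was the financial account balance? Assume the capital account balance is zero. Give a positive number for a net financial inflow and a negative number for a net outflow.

-1921.0

Goods balance = 4269.3 - 3870.4 = 398.9
Services balance = 3826.1 - 2174.5 = 1651.6
Trade balance (goods + services) = 398.9 + 1651.6 = 2050.5
Net primary income = 620.4 - 751.8 = -131.4
Net secondary income = 416.7 - 564.4 = -147.7
Current account = 2050.5 + (-131.4) + (-147.7) = 1771.4
Financial account = -(1771.4 + 149.6) = -1921.0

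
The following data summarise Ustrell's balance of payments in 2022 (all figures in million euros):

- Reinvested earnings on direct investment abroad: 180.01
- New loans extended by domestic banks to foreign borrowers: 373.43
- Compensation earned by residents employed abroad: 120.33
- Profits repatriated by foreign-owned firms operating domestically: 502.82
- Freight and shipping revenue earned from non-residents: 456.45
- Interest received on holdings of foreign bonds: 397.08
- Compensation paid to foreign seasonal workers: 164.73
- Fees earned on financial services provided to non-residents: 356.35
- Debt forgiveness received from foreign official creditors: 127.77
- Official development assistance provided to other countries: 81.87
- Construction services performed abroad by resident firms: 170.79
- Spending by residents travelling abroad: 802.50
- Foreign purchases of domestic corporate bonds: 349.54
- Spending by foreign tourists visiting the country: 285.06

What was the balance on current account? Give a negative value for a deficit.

414.15

Services: -802.50 + 170.79 + 285.06 + 356.35 + 456.45 = 466.15
Primary income: -502.82 + 180.01 - 164.73 + 120.33 + 397.08 = 29.87
Secondary income: -81.87
Current account = 466.15 + 29.87 + (-81.87) = 414.15
(Excluded from the current account — financial account: new loans extended by domestic banks to foreign borrowers 373.43, foreign purchases of domestic corporate bonds 349.54; capital account: debt forgiveness received from foreign official creditors 127.77.)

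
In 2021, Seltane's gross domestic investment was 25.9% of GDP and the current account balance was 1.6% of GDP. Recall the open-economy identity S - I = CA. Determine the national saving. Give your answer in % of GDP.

27.5

S - I = CA (net lending to the rest of the world).
S = I + CA = 25.9 + 1.6 = 27.5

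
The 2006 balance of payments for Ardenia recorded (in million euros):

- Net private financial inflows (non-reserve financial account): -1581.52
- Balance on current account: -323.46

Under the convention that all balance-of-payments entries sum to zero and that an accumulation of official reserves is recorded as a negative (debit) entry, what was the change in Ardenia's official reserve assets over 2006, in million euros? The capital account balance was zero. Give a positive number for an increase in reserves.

-1904.98

Official reserve transactions balance = -((-323.46) + (-1581.52)) = 1904.98
An accumulation of reserves is recorded as a debit (negative entry), so the change in the stock of reserves is the negative of that balance.
Change in official reserves = -(1904.98) = -1904.98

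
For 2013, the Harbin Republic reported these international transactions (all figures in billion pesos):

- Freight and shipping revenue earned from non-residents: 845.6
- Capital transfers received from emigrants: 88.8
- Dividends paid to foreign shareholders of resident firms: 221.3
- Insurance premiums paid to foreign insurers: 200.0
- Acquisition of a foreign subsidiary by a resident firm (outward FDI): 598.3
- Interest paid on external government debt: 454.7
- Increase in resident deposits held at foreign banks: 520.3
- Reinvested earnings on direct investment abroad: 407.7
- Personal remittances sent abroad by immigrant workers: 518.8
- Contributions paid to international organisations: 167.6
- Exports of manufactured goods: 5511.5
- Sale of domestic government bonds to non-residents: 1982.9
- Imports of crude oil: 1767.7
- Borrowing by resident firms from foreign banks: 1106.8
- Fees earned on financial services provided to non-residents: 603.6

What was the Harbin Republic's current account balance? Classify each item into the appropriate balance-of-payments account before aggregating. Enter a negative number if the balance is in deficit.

Goods: 5511.5 - 1767.7 = 3743.8
Services: 603.6 - 200.0 + 845.6 = 1249.2
Primary income: -221.3 - 454.7 + 407.7 = -268.3
Secondary income: -167.6 - 518.8 = -686.4
Current account = 3743.8 + 1249.2 + (-268.3) + (-686.4) = 4038.3
(Excluded from the current account — capital account: capital transfers received from emigrants 88.8; financial account: acquisition of a foreign subsidiary by a resident firm (outward FDI) 598.3, increase in resident deposits held at foreign banks 520.3, sale of domestic government bonds to non-residents 1982.9, borrowing by resident firms from foreign banks 1106.8.)

4038.3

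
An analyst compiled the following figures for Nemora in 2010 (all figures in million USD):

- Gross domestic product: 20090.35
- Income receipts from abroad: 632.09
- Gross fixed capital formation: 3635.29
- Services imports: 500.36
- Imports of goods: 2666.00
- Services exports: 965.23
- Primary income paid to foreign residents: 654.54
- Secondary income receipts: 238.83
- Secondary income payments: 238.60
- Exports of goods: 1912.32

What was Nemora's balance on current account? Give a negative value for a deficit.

Goods balance = 1912.32 - 2666.00 = -753.68
Services balance = 965.23 - 500.36 = 464.87
Trade balance (goods + services) = -753.68 + 464.87 = -288.81
Net primary income = 632.09 - 654.54 = -22.45
Net secondary income = 238.83 - 238.60 = 0.23
Current account = -288.81 + (-22.45) + 0.23 = -311.03

-311.03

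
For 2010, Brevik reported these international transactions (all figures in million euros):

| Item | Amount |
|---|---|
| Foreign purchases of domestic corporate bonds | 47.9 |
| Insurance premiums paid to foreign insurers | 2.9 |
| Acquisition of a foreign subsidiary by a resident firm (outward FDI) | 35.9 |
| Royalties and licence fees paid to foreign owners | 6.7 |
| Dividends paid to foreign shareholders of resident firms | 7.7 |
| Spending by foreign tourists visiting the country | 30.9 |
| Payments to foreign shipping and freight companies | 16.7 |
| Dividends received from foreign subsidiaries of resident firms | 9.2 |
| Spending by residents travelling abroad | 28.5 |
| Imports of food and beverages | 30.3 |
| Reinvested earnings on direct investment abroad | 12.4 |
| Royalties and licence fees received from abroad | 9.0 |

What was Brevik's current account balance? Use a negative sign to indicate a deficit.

Goods: -30.3
Services: -16.7 - 2.9 - 28.5 + 30.9 + 9.0 - 6.7 = -14.9
Primary income: 12.4 + 9.2 - 7.7 = 13.9
Current account = (-30.3) + (-14.9) + 13.9 = -31.3
(Excluded from the current account — financial account: foreign purchases of domestic corporate bonds 47.9, acquisition of a foreign subsidiary by a resident firm (outward FDI) 35.9.)

-31.3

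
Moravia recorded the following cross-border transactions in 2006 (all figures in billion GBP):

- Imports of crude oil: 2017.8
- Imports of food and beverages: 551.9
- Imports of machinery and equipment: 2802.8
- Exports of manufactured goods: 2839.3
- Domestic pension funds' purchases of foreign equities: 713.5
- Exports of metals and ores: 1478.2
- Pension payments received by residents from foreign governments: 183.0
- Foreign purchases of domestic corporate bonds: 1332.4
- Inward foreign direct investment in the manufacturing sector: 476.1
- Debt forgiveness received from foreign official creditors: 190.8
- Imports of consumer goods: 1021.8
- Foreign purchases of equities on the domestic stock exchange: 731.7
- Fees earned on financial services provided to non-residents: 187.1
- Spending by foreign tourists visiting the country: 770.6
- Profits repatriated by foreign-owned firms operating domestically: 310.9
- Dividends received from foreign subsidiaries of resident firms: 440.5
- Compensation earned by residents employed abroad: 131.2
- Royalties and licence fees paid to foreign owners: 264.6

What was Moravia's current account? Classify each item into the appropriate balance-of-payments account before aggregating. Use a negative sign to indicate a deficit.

Goods: -551.9 - 2017.8 - 1021.8 + 1478.2 - 2802.8 + 2839.3 = -2076.8
Services: -264.6 + 770.6 + 187.1 = 693.1
Primary income: 131.2 - 310.9 + 440.5 = 260.8
Secondary income: 183.0
Current account = (-2076.8) + 693.1 + 260.8 + 183.0 = -939.9
(Excluded from the current account — financial account: domestic pension funds' purchases of foreign equities 713.5, foreign purchases of domestic corporate bonds 1332.4, inward foreign direct investment in the manufacturing sector 476.1, foreign purchases of equities on the domestic stock exchange 731.7; capital account: debt forgiveness received from foreign official creditors 190.8.)

-939.9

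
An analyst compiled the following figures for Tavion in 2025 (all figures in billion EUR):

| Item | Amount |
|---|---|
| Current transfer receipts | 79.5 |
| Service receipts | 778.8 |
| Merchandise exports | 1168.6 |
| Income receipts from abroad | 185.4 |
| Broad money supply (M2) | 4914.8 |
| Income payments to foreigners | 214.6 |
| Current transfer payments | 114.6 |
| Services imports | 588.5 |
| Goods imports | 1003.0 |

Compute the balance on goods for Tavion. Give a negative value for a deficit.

Goods balance = 1168.6 - 1003.0 = 165.6

165.6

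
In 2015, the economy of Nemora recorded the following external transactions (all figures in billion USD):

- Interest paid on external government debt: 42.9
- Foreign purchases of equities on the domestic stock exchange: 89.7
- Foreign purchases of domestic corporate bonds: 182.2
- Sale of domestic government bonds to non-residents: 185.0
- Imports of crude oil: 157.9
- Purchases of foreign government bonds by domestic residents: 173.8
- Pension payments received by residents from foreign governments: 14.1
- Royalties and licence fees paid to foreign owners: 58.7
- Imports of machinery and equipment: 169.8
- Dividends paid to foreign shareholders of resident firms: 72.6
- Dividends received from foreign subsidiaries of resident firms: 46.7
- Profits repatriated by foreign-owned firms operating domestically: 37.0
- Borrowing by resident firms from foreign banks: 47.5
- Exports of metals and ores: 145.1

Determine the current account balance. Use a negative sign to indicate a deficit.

-333.0

Goods: 145.1 - 157.9 - 169.8 = -182.6
Services: -58.7
Primary income: -72.6 + 46.7 - 42.9 - 37.0 = -105.8
Secondary income: 14.1
Current account = (-182.6) + (-58.7) + (-105.8) + 14.1 = -333.0
(Excluded from the current account — financial account: foreign purchases of equities on the domestic stock exchange 89.7, foreign purchases of domestic corporate bonds 182.2, sale of domestic government bonds to non-residents 185.0, purchases of foreign government bonds by domestic residents 173.8, borrowing by resident firms from foreign banks 47.5.)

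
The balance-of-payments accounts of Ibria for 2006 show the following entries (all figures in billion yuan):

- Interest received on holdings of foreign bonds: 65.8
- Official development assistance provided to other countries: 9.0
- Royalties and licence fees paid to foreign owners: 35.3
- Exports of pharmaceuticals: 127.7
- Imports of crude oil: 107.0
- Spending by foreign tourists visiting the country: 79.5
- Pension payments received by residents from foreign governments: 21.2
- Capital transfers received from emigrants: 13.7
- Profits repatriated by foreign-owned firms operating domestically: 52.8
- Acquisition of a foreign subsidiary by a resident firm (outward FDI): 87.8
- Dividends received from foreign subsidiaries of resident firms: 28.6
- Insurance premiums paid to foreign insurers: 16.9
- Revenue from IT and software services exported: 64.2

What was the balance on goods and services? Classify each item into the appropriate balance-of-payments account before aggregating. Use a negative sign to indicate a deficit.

Goods: -107.0 + 127.7 = 20.7
Services: -16.9 - 35.3 + 64.2 + 79.5 = 91.5
Trade balance = 20.7 + 91.5 = 112.2
(Excluded from the trade balance — primary income: interest received on holdings of foreign bonds 65.8, profits repatriated by foreign-owned firms operating domestically 52.8, dividends received from foreign subsidiaries of resident firms 28.6; secondary income: official development assistance provided to other countries 9.0, pension payments received by residents from foreign governments 21.2; capital account: capital transfers received from emigrants 13.7; financial account: acquisition of a foreign subsidiary by a resident firm (outward FDI) 87.8.)

112.2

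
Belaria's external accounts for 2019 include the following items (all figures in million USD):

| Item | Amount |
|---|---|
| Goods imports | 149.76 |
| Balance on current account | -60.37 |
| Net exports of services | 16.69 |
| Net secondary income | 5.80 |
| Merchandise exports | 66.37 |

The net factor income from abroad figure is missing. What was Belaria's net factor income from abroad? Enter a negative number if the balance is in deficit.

0.53

Current account = goods balance + services balance + net primary income + net secondary income
Sum of the known components = -60.90
Net factor income from abroad = CA - (known components) = -60.37 - (-60.90) = 0.53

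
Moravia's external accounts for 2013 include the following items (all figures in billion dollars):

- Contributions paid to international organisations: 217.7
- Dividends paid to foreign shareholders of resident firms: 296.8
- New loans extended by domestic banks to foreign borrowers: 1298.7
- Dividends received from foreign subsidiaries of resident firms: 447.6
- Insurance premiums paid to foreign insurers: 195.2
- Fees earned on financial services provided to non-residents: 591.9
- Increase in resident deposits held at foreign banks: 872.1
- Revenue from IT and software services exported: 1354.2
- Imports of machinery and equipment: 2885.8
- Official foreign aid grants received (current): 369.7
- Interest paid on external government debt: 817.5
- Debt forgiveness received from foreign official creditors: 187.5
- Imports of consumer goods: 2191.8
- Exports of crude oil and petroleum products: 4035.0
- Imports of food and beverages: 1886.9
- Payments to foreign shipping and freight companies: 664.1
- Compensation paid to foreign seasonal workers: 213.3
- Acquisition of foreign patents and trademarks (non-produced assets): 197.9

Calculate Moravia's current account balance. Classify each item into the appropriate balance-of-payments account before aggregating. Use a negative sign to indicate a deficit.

Goods: 4035.0 - 2191.8 - 1886.9 - 2885.8 = -2929.5
Services: 1354.2 - 664.1 + 591.9 - 195.2 = 1086.8
Primary income: -213.3 - 817.5 - 296.8 + 447.6 = -880.0
Secondary income: -217.7 + 369.7 = 152.0
Current account = (-2929.5) + 1086.8 + (-880.0) + 152.0 = -2570.7
(Excluded from the current account — financial account: new loans extended by domestic banks to foreign borrowers 1298.7, increase in resident deposits held at foreign banks 872.1; capital account: debt forgiveness received from foreign official creditors 187.5, acquisition of foreign patents and trademarks (non-produced assets) 197.9.)

-2570.7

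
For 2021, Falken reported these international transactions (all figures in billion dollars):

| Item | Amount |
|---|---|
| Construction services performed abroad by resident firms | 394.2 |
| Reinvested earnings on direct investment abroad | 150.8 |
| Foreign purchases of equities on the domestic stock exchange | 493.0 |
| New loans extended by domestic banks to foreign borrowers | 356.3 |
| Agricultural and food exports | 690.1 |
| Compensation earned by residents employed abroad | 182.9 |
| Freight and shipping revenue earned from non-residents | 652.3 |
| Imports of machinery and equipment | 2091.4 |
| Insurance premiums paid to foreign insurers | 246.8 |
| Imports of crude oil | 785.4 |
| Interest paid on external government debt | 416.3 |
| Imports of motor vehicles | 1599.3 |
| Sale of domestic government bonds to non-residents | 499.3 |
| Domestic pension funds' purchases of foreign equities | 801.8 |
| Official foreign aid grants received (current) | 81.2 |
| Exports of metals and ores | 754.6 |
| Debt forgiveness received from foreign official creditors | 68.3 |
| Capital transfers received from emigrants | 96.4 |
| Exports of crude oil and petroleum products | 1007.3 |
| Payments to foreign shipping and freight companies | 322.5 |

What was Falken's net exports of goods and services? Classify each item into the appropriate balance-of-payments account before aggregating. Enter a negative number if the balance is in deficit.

-1546.9

Goods: 1007.3 - 1599.3 + 690.1 - 785.4 + 754.6 - 2091.4 = -2024.1
Services: -246.8 - 322.5 + 652.3 + 394.2 = 477.2
Trade balance = -2024.1 + 477.2 = -1546.9
(Excluded from the trade balance — primary income: reinvested earnings on direct investment abroad 150.8, compensation earned by residents employed abroad 182.9, interest paid on external government debt 416.3; financial account: foreign purchases of equities on the domestic stock exchange 493.0, new loans extended by domestic banks to foreign borrowers 356.3, sale of domestic government bonds to non-residents 499.3, domestic pension funds' purchases of foreign equities 801.8; secondary income: official foreign aid grants received (current) 81.2; capital account: debt forgiveness received from foreign official creditors 68.3, capital transfers received from emigrants 96.4.)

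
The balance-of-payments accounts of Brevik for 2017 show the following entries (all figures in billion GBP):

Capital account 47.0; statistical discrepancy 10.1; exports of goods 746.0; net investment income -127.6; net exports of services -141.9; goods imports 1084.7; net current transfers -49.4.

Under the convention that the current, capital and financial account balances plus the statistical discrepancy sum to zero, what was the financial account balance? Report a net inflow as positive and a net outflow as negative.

600.5

Goods balance = 746.0 - 1084.7 = -338.7
Services balance = -141.9
Trade balance (goods + services) = -338.7 + (-141.9) = -480.6
Net primary income = -127.6
Net secondary income = -49.4
Current account = -480.6 + (-127.6) + (-49.4) = -657.6
Financial account = -(-657.6 + 47.0 + 10.1) = 600.5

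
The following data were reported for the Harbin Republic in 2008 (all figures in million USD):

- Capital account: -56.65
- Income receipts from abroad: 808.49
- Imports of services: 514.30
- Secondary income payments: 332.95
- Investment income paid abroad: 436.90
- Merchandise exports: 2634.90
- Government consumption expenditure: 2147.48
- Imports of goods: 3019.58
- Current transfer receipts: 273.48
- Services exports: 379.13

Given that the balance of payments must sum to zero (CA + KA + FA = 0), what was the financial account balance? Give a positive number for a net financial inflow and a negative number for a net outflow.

Goods balance = 2634.90 - 3019.58 = -384.68
Services balance = 379.13 - 514.30 = -135.17
Trade balance (goods + services) = -384.68 + (-135.17) = -519.85
Net primary income = 808.49 - 436.90 = 371.59
Net secondary income = 273.48 - 332.95 = -59.47
Current account = -519.85 + 371.59 + (-59.47) = -207.73
Financial account = -(-207.73 + (-56.65)) = 264.38

264.38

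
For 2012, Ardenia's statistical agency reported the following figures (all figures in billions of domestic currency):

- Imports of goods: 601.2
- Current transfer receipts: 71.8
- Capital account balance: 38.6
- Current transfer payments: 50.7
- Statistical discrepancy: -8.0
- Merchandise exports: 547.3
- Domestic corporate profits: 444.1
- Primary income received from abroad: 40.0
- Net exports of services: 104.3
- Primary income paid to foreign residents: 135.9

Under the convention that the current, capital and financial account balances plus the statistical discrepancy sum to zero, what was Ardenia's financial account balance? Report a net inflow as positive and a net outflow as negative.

-6.2

Goods balance = 547.3 - 601.2 = -53.9
Services balance = 104.3
Trade balance (goods + services) = -53.9 + 104.3 = 50.4
Net primary income = 40.0 - 135.9 = -95.9
Net secondary income = 71.8 - 50.7 = 21.1
Current account = 50.4 + (-95.9) + 21.1 = -24.4
Financial account = -(-24.4 + 38.6 + (-8.0)) = -6.2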